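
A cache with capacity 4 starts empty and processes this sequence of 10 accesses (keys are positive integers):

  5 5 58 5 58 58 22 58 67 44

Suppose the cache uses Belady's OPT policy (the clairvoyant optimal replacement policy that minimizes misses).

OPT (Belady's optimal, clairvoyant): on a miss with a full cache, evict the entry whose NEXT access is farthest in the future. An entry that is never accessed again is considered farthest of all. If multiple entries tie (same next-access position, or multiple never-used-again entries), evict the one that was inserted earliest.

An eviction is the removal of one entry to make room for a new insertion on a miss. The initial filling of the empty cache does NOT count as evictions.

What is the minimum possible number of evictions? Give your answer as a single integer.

OPT (Belady) simulation (capacity=4):
  1. access 5: MISS. Cache: [5]
  2. access 5: HIT. Next use of 5: step 4. Cache: [5]
  3. access 58: MISS. Cache: [5 58]
  4. access 5: HIT. Next use of 5: never. Cache: [5 58]
  5. access 58: HIT. Next use of 58: step 6. Cache: [5 58]
  6. access 58: HIT. Next use of 58: step 8. Cache: [5 58]
  7. access 22: MISS. Cache: [5 58 22]
  8. access 58: HIT. Next use of 58: never. Cache: [5 58 22]
  9. access 67: MISS. Cache: [5 58 22 67]
  10. access 44: MISS, evict 5 (next use: never). Cache: [58 22 67 44]
Total: 5 hits, 5 misses, 1 evictions

Answer: 1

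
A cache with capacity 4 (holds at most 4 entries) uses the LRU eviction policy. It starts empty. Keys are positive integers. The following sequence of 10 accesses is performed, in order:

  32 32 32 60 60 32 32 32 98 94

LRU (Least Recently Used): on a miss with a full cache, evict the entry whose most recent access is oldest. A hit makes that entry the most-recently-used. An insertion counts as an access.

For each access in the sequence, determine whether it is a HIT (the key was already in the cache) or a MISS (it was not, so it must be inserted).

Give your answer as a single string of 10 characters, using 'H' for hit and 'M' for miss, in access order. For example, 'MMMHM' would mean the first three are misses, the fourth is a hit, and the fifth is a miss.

LRU simulation (capacity=4):
  1. access 32: MISS. Cache (LRU->MRU): [32]
  2. access 32: HIT. Cache (LRU->MRU): [32]
  3. access 32: HIT. Cache (LRU->MRU): [32]
  4. access 60: MISS. Cache (LRU->MRU): [32 60]
  5. access 60: HIT. Cache (LRU->MRU): [32 60]
  6. access 32: HIT. Cache (LRU->MRU): [60 32]
  7. access 32: HIT. Cache (LRU->MRU): [60 32]
  8. access 32: HIT. Cache (LRU->MRU): [60 32]
  9. access 98: MISS. Cache (LRU->MRU): [60 32 98]
  10. access 94: MISS. Cache (LRU->MRU): [60 32 98 94]
Total: 6 hits, 4 misses, 0 evictions

Answer: MHHMHHHHMM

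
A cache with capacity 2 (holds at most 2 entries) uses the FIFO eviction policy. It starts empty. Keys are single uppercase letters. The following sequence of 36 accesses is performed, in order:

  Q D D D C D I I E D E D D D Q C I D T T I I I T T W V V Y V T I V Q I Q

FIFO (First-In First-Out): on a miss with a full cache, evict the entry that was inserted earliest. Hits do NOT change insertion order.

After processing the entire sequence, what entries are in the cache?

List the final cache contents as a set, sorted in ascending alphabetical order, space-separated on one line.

FIFO simulation (capacity=2):
  1. access Q: MISS. Cache (old->new): [Q]
  2. access D: MISS. Cache (old->new): [Q D]
  3. access D: HIT. Cache (old->new): [Q D]
  4. access D: HIT. Cache (old->new): [Q D]
  5. access C: MISS, evict Q. Cache (old->new): [D C]
  6. access D: HIT. Cache (old->new): [D C]
  7. access I: MISS, evict D. Cache (old->new): [C I]
  8. access I: HIT. Cache (old->new): [C I]
  9. access E: MISS, evict C. Cache (old->new): [I E]
  10. access D: MISS, evict I. Cache (old->new): [E D]
  11. access E: HIT. Cache (old->new): [E D]
  12. access D: HIT. Cache (old->new): [E D]
  13. access D: HIT. Cache (old->new): [E D]
  14. access D: HIT. Cache (old->new): [E D]
  15. access Q: MISS, evict E. Cache (old->new): [D Q]
  16. access C: MISS, evict D. Cache (old->new): [Q C]
  17. access I: MISS, evict Q. Cache (old->new): [C I]
  18. access D: MISS, evict C. Cache (old->new): [I D]
  19. access T: MISS, evict I. Cache (old->new): [D T]
  20. access T: HIT. Cache (old->new): [D T]
  21. access I: MISS, evict D. Cache (old->new): [T I]
  22. access I: HIT. Cache (old->new): [T I]
  23. access I: HIT. Cache (old->new): [T I]
  24. access T: HIT. Cache (old->new): [T I]
  25. access T: HIT. Cache (old->new): [T I]
  26. access W: MISS, evict T. Cache (old->new): [I W]
  27. access V: MISS, evict I. Cache (old->new): [W V]
  28. access V: HIT. Cache (old->new): [W V]
  29. access Y: MISS, evict W. Cache (old->new): [V Y]
  30. access V: HIT. Cache (old->new): [V Y]
  31. access T: MISS, evict V. Cache (old->new): [Y T]
  32. access I: MISS, evict Y. Cache (old->new): [T I]
  33. access V: MISS, evict T. Cache (old->new): [I V]
  34. access Q: MISS, evict I. Cache (old->new): [V Q]
  35. access I: MISS, evict V. Cache (old->new): [Q I]
  36. access Q: HIT. Cache (old->new): [Q I]
Total: 16 hits, 20 misses, 18 evictions

Answer: I Q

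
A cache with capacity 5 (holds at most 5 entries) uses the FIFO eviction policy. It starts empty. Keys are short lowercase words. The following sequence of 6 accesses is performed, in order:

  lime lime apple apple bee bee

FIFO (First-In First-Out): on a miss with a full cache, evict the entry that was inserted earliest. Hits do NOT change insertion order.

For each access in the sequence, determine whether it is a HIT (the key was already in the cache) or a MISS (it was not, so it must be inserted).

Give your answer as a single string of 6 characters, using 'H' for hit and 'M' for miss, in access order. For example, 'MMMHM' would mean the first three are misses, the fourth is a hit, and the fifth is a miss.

Answer: MHMHMH

Derivation:
FIFO simulation (capacity=5):
  1. access lime: MISS. Cache (old->new): [lime]
  2. access lime: HIT. Cache (old->new): [lime]
  3. access apple: MISS. Cache (old->new): [lime apple]
  4. access apple: HIT. Cache (old->new): [lime apple]
  5. access bee: MISS. Cache (old->new): [lime apple bee]
  6. access bee: HIT. Cache (old->new): [lime apple bee]
Total: 3 hits, 3 misses, 0 evictions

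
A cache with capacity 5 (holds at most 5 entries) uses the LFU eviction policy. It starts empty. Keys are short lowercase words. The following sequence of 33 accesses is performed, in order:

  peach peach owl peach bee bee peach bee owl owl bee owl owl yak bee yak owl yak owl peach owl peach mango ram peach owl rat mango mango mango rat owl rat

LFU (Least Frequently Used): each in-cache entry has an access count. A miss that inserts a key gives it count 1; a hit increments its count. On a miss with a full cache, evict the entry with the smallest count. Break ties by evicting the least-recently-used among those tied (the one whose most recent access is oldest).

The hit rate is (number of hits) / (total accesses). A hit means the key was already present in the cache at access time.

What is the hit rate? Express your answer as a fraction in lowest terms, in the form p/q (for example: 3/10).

Answer: 8/11

Derivation:
LFU simulation (capacity=5):
  1. access peach: MISS. Cache: [peach(c=1)]
  2. access peach: HIT, count now 2. Cache: [peach(c=2)]
  3. access owl: MISS. Cache: [owl(c=1) peach(c=2)]
  4. access peach: HIT, count now 3. Cache: [owl(c=1) peach(c=3)]
  5. access bee: MISS. Cache: [owl(c=1) bee(c=1) peach(c=3)]
  6. access bee: HIT, count now 2. Cache: [owl(c=1) bee(c=2) peach(c=3)]
  7. access peach: HIT, count now 4. Cache: [owl(c=1) bee(c=2) peach(c=4)]
  8. access bee: HIT, count now 3. Cache: [owl(c=1) bee(c=3) peach(c=4)]
  9. access owl: HIT, count now 2. Cache: [owl(c=2) bee(c=3) peach(c=4)]
  10. access owl: HIT, count now 3. Cache: [bee(c=3) owl(c=3) peach(c=4)]
  11. access bee: HIT, count now 4. Cache: [owl(c=3) peach(c=4) bee(c=4)]
  12. access owl: HIT, count now 4. Cache: [peach(c=4) bee(c=4) owl(c=4)]
  13. access owl: HIT, count now 5. Cache: [peach(c=4) bee(c=4) owl(c=5)]
  14. access yak: MISS. Cache: [yak(c=1) peach(c=4) bee(c=4) owl(c=5)]
  15. access bee: HIT, count now 5. Cache: [yak(c=1) peach(c=4) owl(c=5) bee(c=5)]
  16. access yak: HIT, count now 2. Cache: [yak(c=2) peach(c=4) owl(c=5) bee(c=5)]
  17. access owl: HIT, count now 6. Cache: [yak(c=2) peach(c=4) bee(c=5) owl(c=6)]
  18. access yak: HIT, count now 3. Cache: [yak(c=3) peach(c=4) bee(c=5) owl(c=6)]
  19. access owl: HIT, count now 7. Cache: [yak(c=3) peach(c=4) bee(c=5) owl(c=7)]
  20. access peach: HIT, count now 5. Cache: [yak(c=3) bee(c=5) peach(c=5) owl(c=7)]
  21. access owl: HIT, count now 8. Cache: [yak(c=3) bee(c=5) peach(c=5) owl(c=8)]
  22. access peach: HIT, count now 6. Cache: [yak(c=3) bee(c=5) peach(c=6) owl(c=8)]
  23. access mango: MISS. Cache: [mango(c=1) yak(c=3) bee(c=5) peach(c=6) owl(c=8)]
  24. access ram: MISS, evict mango(c=1). Cache: [ram(c=1) yak(c=3) bee(c=5) peach(c=6) owl(c=8)]
  25. access peach: HIT, count now 7. Cache: [ram(c=1) yak(c=3) bee(c=5) peach(c=7) owl(c=8)]
  26. access owl: HIT, count now 9. Cache: [ram(c=1) yak(c=3) bee(c=5) peach(c=7) owl(c=9)]
  27. access rat: MISS, evict ram(c=1). Cache: [rat(c=1) yak(c=3) bee(c=5) peach(c=7) owl(c=9)]
  28. access mango: MISS, evict rat(c=1). Cache: [mango(c=1) yak(c=3) bee(c=5) peach(c=7) owl(c=9)]
  29. access mango: HIT, count now 2. Cache: [mango(c=2) yak(c=3) bee(c=5) peach(c=7) owl(c=9)]
  30. access mango: HIT, count now 3. Cache: [yak(c=3) mango(c=3) bee(c=5) peach(c=7) owl(c=9)]
  31. access rat: MISS, evict yak(c=3). Cache: [rat(c=1) mango(c=3) bee(c=5) peach(c=7) owl(c=9)]
  32. access owl: HIT, count now 10. Cache: [rat(c=1) mango(c=3) bee(c=5) peach(c=7) owl(c=10)]
  33. access rat: HIT, count now 2. Cache: [rat(c=2) mango(c=3) bee(c=5) peach(c=7) owl(c=10)]
Total: 24 hits, 9 misses, 4 evictions

Hit rate = 24/33 = 8/11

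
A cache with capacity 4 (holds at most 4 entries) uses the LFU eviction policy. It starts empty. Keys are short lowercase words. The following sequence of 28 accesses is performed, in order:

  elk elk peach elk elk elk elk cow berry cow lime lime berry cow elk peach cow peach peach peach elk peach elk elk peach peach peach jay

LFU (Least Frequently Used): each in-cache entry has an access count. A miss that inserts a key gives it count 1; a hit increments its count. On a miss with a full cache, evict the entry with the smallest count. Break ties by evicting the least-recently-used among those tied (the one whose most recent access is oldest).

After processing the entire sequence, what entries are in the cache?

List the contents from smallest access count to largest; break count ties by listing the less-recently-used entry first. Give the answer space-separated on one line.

Answer: jay cow peach elk

Derivation:
LFU simulation (capacity=4):
  1. access elk: MISS. Cache: [elk(c=1)]
  2. access elk: HIT, count now 2. Cache: [elk(c=2)]
  3. access peach: MISS. Cache: [peach(c=1) elk(c=2)]
  4. access elk: HIT, count now 3. Cache: [peach(c=1) elk(c=3)]
  5. access elk: HIT, count now 4. Cache: [peach(c=1) elk(c=4)]
  6. access elk: HIT, count now 5. Cache: [peach(c=1) elk(c=5)]
  7. access elk: HIT, count now 6. Cache: [peach(c=1) elk(c=6)]
  8. access cow: MISS. Cache: [peach(c=1) cow(c=1) elk(c=6)]
  9. access berry: MISS. Cache: [peach(c=1) cow(c=1) berry(c=1) elk(c=6)]
  10. access cow: HIT, count now 2. Cache: [peach(c=1) berry(c=1) cow(c=2) elk(c=6)]
  11. access lime: MISS, evict peach(c=1). Cache: [berry(c=1) lime(c=1) cow(c=2) elk(c=6)]
  12. access lime: HIT, count now 2. Cache: [berry(c=1) cow(c=2) lime(c=2) elk(c=6)]
  13. access berry: HIT, count now 2. Cache: [cow(c=2) lime(c=2) berry(c=2) elk(c=6)]
  14. access cow: HIT, count now 3. Cache: [lime(c=2) berry(c=2) cow(c=3) elk(c=6)]
  15. access elk: HIT, count now 7. Cache: [lime(c=2) berry(c=2) cow(c=3) elk(c=7)]
  16. access peach: MISS, evict lime(c=2). Cache: [peach(c=1) berry(c=2) cow(c=3) elk(c=7)]
  17. access cow: HIT, count now 4. Cache: [peach(c=1) berry(c=2) cow(c=4) elk(c=7)]
  18. access peach: HIT, count now 2. Cache: [berry(c=2) peach(c=2) cow(c=4) elk(c=7)]
  19. access peach: HIT, count now 3. Cache: [berry(c=2) peach(c=3) cow(c=4) elk(c=7)]
  20. access peach: HIT, count now 4. Cache: [berry(c=2) cow(c=4) peach(c=4) elk(c=7)]
  21. access elk: HIT, count now 8. Cache: [berry(c=2) cow(c=4) peach(c=4) elk(c=8)]
  22. access peach: HIT, count now 5. Cache: [berry(c=2) cow(c=4) peach(c=5) elk(c=8)]
  23. access elk: HIT, count now 9. Cache: [berry(c=2) cow(c=4) peach(c=5) elk(c=9)]
  24. access elk: HIT, count now 10. Cache: [berry(c=2) cow(c=4) peach(c=5) elk(c=10)]
  25. access peach: HIT, count now 6. Cache: [berry(c=2) cow(c=4) peach(c=6) elk(c=10)]
  26. access peach: HIT, count now 7. Cache: [berry(c=2) cow(c=4) peach(c=7) elk(c=10)]
  27. access peach: HIT, count now 8. Cache: [berry(c=2) cow(c=4) peach(c=8) elk(c=10)]
  28. access jay: MISS, evict berry(c=2). Cache: [jay(c=1) cow(c=4) peach(c=8) elk(c=10)]
Total: 21 hits, 7 misses, 3 evictions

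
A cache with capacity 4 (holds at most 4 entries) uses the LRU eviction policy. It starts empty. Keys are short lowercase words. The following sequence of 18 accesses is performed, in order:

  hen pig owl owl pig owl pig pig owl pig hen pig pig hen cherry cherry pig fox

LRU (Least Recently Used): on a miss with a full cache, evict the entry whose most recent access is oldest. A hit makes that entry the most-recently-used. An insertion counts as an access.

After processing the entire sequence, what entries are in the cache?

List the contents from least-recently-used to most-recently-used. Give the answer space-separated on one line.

Answer: hen cherry pig fox

Derivation:
LRU simulation (capacity=4):
  1. access hen: MISS. Cache (LRU->MRU): [hen]
  2. access pig: MISS. Cache (LRU->MRU): [hen pig]
  3. access owl: MISS. Cache (LRU->MRU): [hen pig owl]
  4. access owl: HIT. Cache (LRU->MRU): [hen pig owl]
  5. access pig: HIT. Cache (LRU->MRU): [hen owl pig]
  6. access owl: HIT. Cache (LRU->MRU): [hen pig owl]
  7. access pig: HIT. Cache (LRU->MRU): [hen owl pig]
  8. access pig: HIT. Cache (LRU->MRU): [hen owl pig]
  9. access owl: HIT. Cache (LRU->MRU): [hen pig owl]
  10. access pig: HIT. Cache (LRU->MRU): [hen owl pig]
  11. access hen: HIT. Cache (LRU->MRU): [owl pig hen]
  12. access pig: HIT. Cache (LRU->MRU): [owl hen pig]
  13. access pig: HIT. Cache (LRU->MRU): [owl hen pig]
  14. access hen: HIT. Cache (LRU->MRU): [owl pig hen]
  15. access cherry: MISS. Cache (LRU->MRU): [owl pig hen cherry]
  16. access cherry: HIT. Cache (LRU->MRU): [owl pig hen cherry]
  17. access pig: HIT. Cache (LRU->MRU): [owl hen cherry pig]
  18. access fox: MISS, evict owl. Cache (LRU->MRU): [hen cherry pig fox]
Total: 13 hits, 5 misses, 1 evictions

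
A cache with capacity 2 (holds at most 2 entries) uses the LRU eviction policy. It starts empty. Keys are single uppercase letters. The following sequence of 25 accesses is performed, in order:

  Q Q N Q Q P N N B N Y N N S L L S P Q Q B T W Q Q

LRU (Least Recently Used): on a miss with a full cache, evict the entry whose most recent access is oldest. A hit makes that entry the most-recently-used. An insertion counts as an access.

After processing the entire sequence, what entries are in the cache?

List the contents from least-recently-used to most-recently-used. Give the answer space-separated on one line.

Answer: W Q

Derivation:
LRU simulation (capacity=2):
  1. access Q: MISS. Cache (LRU->MRU): [Q]
  2. access Q: HIT. Cache (LRU->MRU): [Q]
  3. access N: MISS. Cache (LRU->MRU): [Q N]
  4. access Q: HIT. Cache (LRU->MRU): [N Q]
  5. access Q: HIT. Cache (LRU->MRU): [N Q]
  6. access P: MISS, evict N. Cache (LRU->MRU): [Q P]
  7. access N: MISS, evict Q. Cache (LRU->MRU): [P N]
  8. access N: HIT. Cache (LRU->MRU): [P N]
  9. access B: MISS, evict P. Cache (LRU->MRU): [N B]
  10. access N: HIT. Cache (LRU->MRU): [B N]
  11. access Y: MISS, evict B. Cache (LRU->MRU): [N Y]
  12. access N: HIT. Cache (LRU->MRU): [Y N]
  13. access N: HIT. Cache (LRU->MRU): [Y N]
  14. access S: MISS, evict Y. Cache (LRU->MRU): [N S]
  15. access L: MISS, evict N. Cache (LRU->MRU): [S L]
  16. access L: HIT. Cache (LRU->MRU): [S L]
  17. access S: HIT. Cache (LRU->MRU): [L S]
  18. access P: MISS, evict L. Cache (LRU->MRU): [S P]
  19. access Q: MISS, evict S. Cache (LRU->MRU): [P Q]
  20. access Q: HIT. Cache (LRU->MRU): [P Q]
  21. access B: MISS, evict P. Cache (LRU->MRU): [Q B]
  22. access T: MISS, evict Q. Cache (LRU->MRU): [B T]
  23. access W: MISS, evict B. Cache (LRU->MRU): [T W]
  24. access Q: MISS, evict T. Cache (LRU->MRU): [W Q]
  25. access Q: HIT. Cache (LRU->MRU): [W Q]
Total: 11 hits, 14 misses, 12 evictions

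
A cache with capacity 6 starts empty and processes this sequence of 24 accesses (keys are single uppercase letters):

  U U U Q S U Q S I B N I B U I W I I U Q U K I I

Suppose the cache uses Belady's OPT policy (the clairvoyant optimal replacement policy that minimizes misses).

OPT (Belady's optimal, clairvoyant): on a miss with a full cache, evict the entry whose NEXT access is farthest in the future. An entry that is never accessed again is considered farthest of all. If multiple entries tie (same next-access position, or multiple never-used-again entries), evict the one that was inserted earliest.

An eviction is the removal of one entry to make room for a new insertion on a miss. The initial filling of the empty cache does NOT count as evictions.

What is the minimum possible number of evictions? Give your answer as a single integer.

OPT (Belady) simulation (capacity=6):
  1. access U: MISS. Cache: [U]
  2. access U: HIT. Next use of U: step 3. Cache: [U]
  3. access U: HIT. Next use of U: step 6. Cache: [U]
  4. access Q: MISS. Cache: [U Q]
  5. access S: MISS. Cache: [U Q S]
  6. access U: HIT. Next use of U: step 14. Cache: [U Q S]
  7. access Q: HIT. Next use of Q: step 20. Cache: [U Q S]
  8. access S: HIT. Next use of S: never. Cache: [U Q S]
  9. access I: MISS. Cache: [U Q S I]
  10. access B: MISS. Cache: [U Q S I B]
  11. access N: MISS. Cache: [U Q S I B N]
  12. access I: HIT. Next use of I: step 15. Cache: [U Q S I B N]
  13. access B: HIT. Next use of B: never. Cache: [U Q S I B N]
  14. access U: HIT. Next use of U: step 19. Cache: [U Q S I B N]
  15. access I: HIT. Next use of I: step 17. Cache: [U Q S I B N]
  16. access W: MISS, evict S (next use: never). Cache: [U Q I B N W]
  17. access I: HIT. Next use of I: step 18. Cache: [U Q I B N W]
  18. access I: HIT. Next use of I: step 23. Cache: [U Q I B N W]
  19. access U: HIT. Next use of U: step 21. Cache: [U Q I B N W]
  20. access Q: HIT. Next use of Q: never. Cache: [U Q I B N W]
  21. access U: HIT. Next use of U: never. Cache: [U Q I B N W]
  22. access K: MISS, evict U (next use: never). Cache: [Q I B N W K]
  23. access I: HIT. Next use of I: step 24. Cache: [Q I B N W K]
  24. access I: HIT. Next use of I: never. Cache: [Q I B N W K]
Total: 16 hits, 8 misses, 2 evictions

Answer: 2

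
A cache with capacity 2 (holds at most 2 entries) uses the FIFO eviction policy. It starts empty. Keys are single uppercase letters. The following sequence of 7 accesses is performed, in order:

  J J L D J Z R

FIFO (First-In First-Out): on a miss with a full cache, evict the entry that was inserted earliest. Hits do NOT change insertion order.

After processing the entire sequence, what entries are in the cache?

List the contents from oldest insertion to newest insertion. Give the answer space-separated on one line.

Answer: Z R

Derivation:
FIFO simulation (capacity=2):
  1. access J: MISS. Cache (old->new): [J]
  2. access J: HIT. Cache (old->new): [J]
  3. access L: MISS. Cache (old->new): [J L]
  4. access D: MISS, evict J. Cache (old->new): [L D]
  5. access J: MISS, evict L. Cache (old->new): [D J]
  6. access Z: MISS, evict D. Cache (old->new): [J Z]
  7. access R: MISS, evict J. Cache (old->new): [Z R]
Total: 1 hits, 6 misses, 4 evictions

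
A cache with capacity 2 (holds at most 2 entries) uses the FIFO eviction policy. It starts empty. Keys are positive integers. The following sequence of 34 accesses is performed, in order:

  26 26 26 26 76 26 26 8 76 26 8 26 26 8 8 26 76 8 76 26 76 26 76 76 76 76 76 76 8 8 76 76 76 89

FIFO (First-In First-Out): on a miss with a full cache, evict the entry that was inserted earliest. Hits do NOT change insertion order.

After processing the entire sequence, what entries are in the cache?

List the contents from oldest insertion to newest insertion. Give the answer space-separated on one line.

Answer: 8 89

Derivation:
FIFO simulation (capacity=2):
  1. access 26: MISS. Cache (old->new): [26]
  2. access 26: HIT. Cache (old->new): [26]
  3. access 26: HIT. Cache (old->new): [26]
  4. access 26: HIT. Cache (old->new): [26]
  5. access 76: MISS. Cache (old->new): [26 76]
  6. access 26: HIT. Cache (old->new): [26 76]
  7. access 26: HIT. Cache (old->new): [26 76]
  8. access 8: MISS, evict 26. Cache (old->new): [76 8]
  9. access 76: HIT. Cache (old->new): [76 8]
  10. access 26: MISS, evict 76. Cache (old->new): [8 26]
  11. access 8: HIT. Cache (old->new): [8 26]
  12. access 26: HIT. Cache (old->new): [8 26]
  13. access 26: HIT. Cache (old->new): [8 26]
  14. access 8: HIT. Cache (old->new): [8 26]
  15. access 8: HIT. Cache (old->new): [8 26]
  16. access 26: HIT. Cache (old->new): [8 26]
  17. access 76: MISS, evict 8. Cache (old->new): [26 76]
  18. access 8: MISS, evict 26. Cache (old->new): [76 8]
  19. access 76: HIT. Cache (old->new): [76 8]
  20. access 26: MISS, evict 76. Cache (old->new): [8 26]
  21. access 76: MISS, evict 8. Cache (old->new): [26 76]
  22. access 26: HIT. Cache (old->new): [26 76]
  23. access 76: HIT. Cache (old->new): [26 76]
  24. access 76: HIT. Cache (old->new): [26 76]
  25. access 76: HIT. Cache (old->new): [26 76]
  26. access 76: HIT. Cache (old->new): [26 76]
  27. access 76: HIT. Cache (old->new): [26 76]
  28. access 76: HIT. Cache (old->new): [26 76]
  29. access 8: MISS, evict 26. Cache (old->new): [76 8]
  30. access 8: HIT. Cache (old->new): [76 8]
  31. access 76: HIT. Cache (old->new): [76 8]
  32. access 76: HIT. Cache (old->new): [76 8]
  33. access 76: HIT. Cache (old->new): [76 8]
  34. access 89: MISS, evict 76. Cache (old->new): [8 89]
Total: 24 hits, 10 misses, 8 evictions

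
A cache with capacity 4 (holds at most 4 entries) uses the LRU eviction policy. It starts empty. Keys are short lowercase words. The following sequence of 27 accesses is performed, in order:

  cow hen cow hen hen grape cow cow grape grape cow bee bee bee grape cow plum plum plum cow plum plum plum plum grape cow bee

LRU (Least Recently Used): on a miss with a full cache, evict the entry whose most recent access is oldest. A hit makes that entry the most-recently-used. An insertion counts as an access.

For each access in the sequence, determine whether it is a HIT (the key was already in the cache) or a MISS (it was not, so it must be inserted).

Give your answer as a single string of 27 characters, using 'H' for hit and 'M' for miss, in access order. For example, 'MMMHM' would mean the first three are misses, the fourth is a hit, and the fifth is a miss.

LRU simulation (capacity=4):
  1. access cow: MISS. Cache (LRU->MRU): [cow]
  2. access hen: MISS. Cache (LRU->MRU): [cow hen]
  3. access cow: HIT. Cache (LRU->MRU): [hen cow]
  4. access hen: HIT. Cache (LRU->MRU): [cow hen]
  5. access hen: HIT. Cache (LRU->MRU): [cow hen]
  6. access grape: MISS. Cache (LRU->MRU): [cow hen grape]
  7. access cow: HIT. Cache (LRU->MRU): [hen grape cow]
  8. access cow: HIT. Cache (LRU->MRU): [hen grape cow]
  9. access grape: HIT. Cache (LRU->MRU): [hen cow grape]
  10. access grape: HIT. Cache (LRU->MRU): [hen cow grape]
  11. access cow: HIT. Cache (LRU->MRU): [hen grape cow]
  12. access bee: MISS. Cache (LRU->MRU): [hen grape cow bee]
  13. access bee: HIT. Cache (LRU->MRU): [hen grape cow bee]
  14. access bee: HIT. Cache (LRU->MRU): [hen grape cow bee]
  15. access grape: HIT. Cache (LRU->MRU): [hen cow bee grape]
  16. access cow: HIT. Cache (LRU->MRU): [hen bee grape cow]
  17. access plum: MISS, evict hen. Cache (LRU->MRU): [bee grape cow plum]
  18. access plum: HIT. Cache (LRU->MRU): [bee grape cow plum]
  19. access plum: HIT. Cache (LRU->MRU): [bee grape cow plum]
  20. access cow: HIT. Cache (LRU->MRU): [bee grape plum cow]
  21. access plum: HIT. Cache (LRU->MRU): [bee grape cow plum]
  22. access plum: HIT. Cache (LRU->MRU): [bee grape cow plum]
  23. access plum: HIT. Cache (LRU->MRU): [bee grape cow plum]
  24. access plum: HIT. Cache (LRU->MRU): [bee grape cow plum]
  25. access grape: HIT. Cache (LRU->MRU): [bee cow plum grape]
  26. access cow: HIT. Cache (LRU->MRU): [bee plum grape cow]
  27. access bee: HIT. Cache (LRU->MRU): [plum grape cow bee]
Total: 22 hits, 5 misses, 1 evictions

Answer: MMHHHMHHHHHMHHHHMHHHHHHHHHH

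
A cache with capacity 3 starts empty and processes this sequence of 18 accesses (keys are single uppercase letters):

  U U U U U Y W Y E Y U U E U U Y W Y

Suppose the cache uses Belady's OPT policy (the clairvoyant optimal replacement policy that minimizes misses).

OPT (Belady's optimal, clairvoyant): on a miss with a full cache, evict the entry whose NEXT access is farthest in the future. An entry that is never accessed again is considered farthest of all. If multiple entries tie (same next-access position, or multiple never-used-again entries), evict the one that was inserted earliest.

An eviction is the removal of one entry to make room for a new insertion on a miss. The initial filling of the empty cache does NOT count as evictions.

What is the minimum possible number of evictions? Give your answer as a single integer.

OPT (Belady) simulation (capacity=3):
  1. access U: MISS. Cache: [U]
  2. access U: HIT. Next use of U: step 3. Cache: [U]
  3. access U: HIT. Next use of U: step 4. Cache: [U]
  4. access U: HIT. Next use of U: step 5. Cache: [U]
  5. access U: HIT. Next use of U: step 11. Cache: [U]
  6. access Y: MISS. Cache: [U Y]
  7. access W: MISS. Cache: [U Y W]
  8. access Y: HIT. Next use of Y: step 10. Cache: [U Y W]
  9. access E: MISS, evict W (next use: step 17). Cache: [U Y E]
  10. access Y: HIT. Next use of Y: step 16. Cache: [U Y E]
  11. access U: HIT. Next use of U: step 12. Cache: [U Y E]
  12. access U: HIT. Next use of U: step 14. Cache: [U Y E]
  13. access E: HIT. Next use of E: never. Cache: [U Y E]
  14. access U: HIT. Next use of U: step 15. Cache: [U Y E]
  15. access U: HIT. Next use of U: never. Cache: [U Y E]
  16. access Y: HIT. Next use of Y: step 18. Cache: [U Y E]
  17. access W: MISS, evict U (next use: never). Cache: [Y E W]
  18. access Y: HIT. Next use of Y: never. Cache: [Y E W]
Total: 13 hits, 5 misses, 2 evictions

Answer: 2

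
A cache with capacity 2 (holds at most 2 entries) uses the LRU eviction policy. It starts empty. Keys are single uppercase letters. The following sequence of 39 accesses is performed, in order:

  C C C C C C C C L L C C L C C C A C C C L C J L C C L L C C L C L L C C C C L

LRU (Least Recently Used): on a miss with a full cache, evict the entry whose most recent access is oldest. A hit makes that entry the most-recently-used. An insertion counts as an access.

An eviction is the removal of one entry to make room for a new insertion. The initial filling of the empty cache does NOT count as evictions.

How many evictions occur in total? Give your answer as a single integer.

LRU simulation (capacity=2):
  1. access C: MISS. Cache (LRU->MRU): [C]
  2. access C: HIT. Cache (LRU->MRU): [C]
  3. access C: HIT. Cache (LRU->MRU): [C]
  4. access C: HIT. Cache (LRU->MRU): [C]
  5. access C: HIT. Cache (LRU->MRU): [C]
  6. access C: HIT. Cache (LRU->MRU): [C]
  7. access C: HIT. Cache (LRU->MRU): [C]
  8. access C: HIT. Cache (LRU->MRU): [C]
  9. access L: MISS. Cache (LRU->MRU): [C L]
  10. access L: HIT. Cache (LRU->MRU): [C L]
  11. access C: HIT. Cache (LRU->MRU): [L C]
  12. access C: HIT. Cache (LRU->MRU): [L C]
  13. access L: HIT. Cache (LRU->MRU): [C L]
  14. access C: HIT. Cache (LRU->MRU): [L C]
  15. access C: HIT. Cache (LRU->MRU): [L C]
  16. access C: HIT. Cache (LRU->MRU): [L C]
  17. access A: MISS, evict L. Cache (LRU->MRU): [C A]
  18. access C: HIT. Cache (LRU->MRU): [A C]
  19. access C: HIT. Cache (LRU->MRU): [A C]
  20. access C: HIT. Cache (LRU->MRU): [A C]
  21. access L: MISS, evict A. Cache (LRU->MRU): [C L]
  22. access C: HIT. Cache (LRU->MRU): [L C]
  23. access J: MISS, evict L. Cache (LRU->MRU): [C J]
  24. access L: MISS, evict C. Cache (LRU->MRU): [J L]
  25. access C: MISS, evict J. Cache (LRU->MRU): [L C]
  26. access C: HIT. Cache (LRU->MRU): [L C]
  27. access L: HIT. Cache (LRU->MRU): [C L]
  28. access L: HIT. Cache (LRU->MRU): [C L]
  29. access C: HIT. Cache (LRU->MRU): [L C]
  30. access C: HIT. Cache (LRU->MRU): [L C]
  31. access L: HIT. Cache (LRU->MRU): [C L]
  32. access C: HIT. Cache (LRU->MRU): [L C]
  33. access L: HIT. Cache (LRU->MRU): [C L]
  34. access L: HIT. Cache (LRU->MRU): [C L]
  35. access C: HIT. Cache (LRU->MRU): [L C]
  36. access C: HIT. Cache (LRU->MRU): [L C]
  37. access C: HIT. Cache (LRU->MRU): [L C]
  38. access C: HIT. Cache (LRU->MRU): [L C]
  39. access L: HIT. Cache (LRU->MRU): [C L]
Total: 32 hits, 7 misses, 5 evictions

Answer: 5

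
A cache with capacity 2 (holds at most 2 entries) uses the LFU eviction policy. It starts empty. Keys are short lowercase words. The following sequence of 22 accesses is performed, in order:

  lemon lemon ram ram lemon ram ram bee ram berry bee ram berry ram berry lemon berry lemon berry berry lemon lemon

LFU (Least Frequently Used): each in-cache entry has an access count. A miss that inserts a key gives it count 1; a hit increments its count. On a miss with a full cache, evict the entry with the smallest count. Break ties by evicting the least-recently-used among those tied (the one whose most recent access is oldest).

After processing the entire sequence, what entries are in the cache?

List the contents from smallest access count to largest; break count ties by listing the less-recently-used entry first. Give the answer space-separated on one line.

LFU simulation (capacity=2):
  1. access lemon: MISS. Cache: [lemon(c=1)]
  2. access lemon: HIT, count now 2. Cache: [lemon(c=2)]
  3. access ram: MISS. Cache: [ram(c=1) lemon(c=2)]
  4. access ram: HIT, count now 2. Cache: [lemon(c=2) ram(c=2)]
  5. access lemon: HIT, count now 3. Cache: [ram(c=2) lemon(c=3)]
  6. access ram: HIT, count now 3. Cache: [lemon(c=3) ram(c=3)]
  7. access ram: HIT, count now 4. Cache: [lemon(c=3) ram(c=4)]
  8. access bee: MISS, evict lemon(c=3). Cache: [bee(c=1) ram(c=4)]
  9. access ram: HIT, count now 5. Cache: [bee(c=1) ram(c=5)]
  10. access berry: MISS, evict bee(c=1). Cache: [berry(c=1) ram(c=5)]
  11. access bee: MISS, evict berry(c=1). Cache: [bee(c=1) ram(c=5)]
  12. access ram: HIT, count now 6. Cache: [bee(c=1) ram(c=6)]
  13. access berry: MISS, evict bee(c=1). Cache: [berry(c=1) ram(c=6)]
  14. access ram: HIT, count now 7. Cache: [berry(c=1) ram(c=7)]
  15. access berry: HIT, count now 2. Cache: [berry(c=2) ram(c=7)]
  16. access lemon: MISS, evict berry(c=2). Cache: [lemon(c=1) ram(c=7)]
  17. access berry: MISS, evict lemon(c=1). Cache: [berry(c=1) ram(c=7)]
  18. access lemon: MISS, evict berry(c=1). Cache: [lemon(c=1) ram(c=7)]
  19. access berry: MISS, evict lemon(c=1). Cache: [berry(c=1) ram(c=7)]
  20. access berry: HIT, count now 2. Cache: [berry(c=2) ram(c=7)]
  21. access lemon: MISS, evict berry(c=2). Cache: [lemon(c=1) ram(c=7)]
  22. access lemon: HIT, count now 2. Cache: [lemon(c=2) ram(c=7)]
Total: 11 hits, 11 misses, 9 evictions

Answer: lemon ram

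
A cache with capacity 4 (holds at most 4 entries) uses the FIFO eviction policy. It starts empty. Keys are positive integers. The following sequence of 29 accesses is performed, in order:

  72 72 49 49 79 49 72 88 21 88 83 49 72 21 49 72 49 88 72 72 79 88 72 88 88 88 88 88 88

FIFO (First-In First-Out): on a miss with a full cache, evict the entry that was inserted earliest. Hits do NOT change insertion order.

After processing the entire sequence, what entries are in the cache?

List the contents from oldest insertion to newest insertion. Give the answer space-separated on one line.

Answer: 49 72 88 79

Derivation:
FIFO simulation (capacity=4):
  1. access 72: MISS. Cache (old->new): [72]
  2. access 72: HIT. Cache (old->new): [72]
  3. access 49: MISS. Cache (old->new): [72 49]
  4. access 49: HIT. Cache (old->new): [72 49]
  5. access 79: MISS. Cache (old->new): [72 49 79]
  6. access 49: HIT. Cache (old->new): [72 49 79]
  7. access 72: HIT. Cache (old->new): [72 49 79]
  8. access 88: MISS. Cache (old->new): [72 49 79 88]
  9. access 21: MISS, evict 72. Cache (old->new): [49 79 88 21]
  10. access 88: HIT. Cache (old->new): [49 79 88 21]
  11. access 83: MISS, evict 49. Cache (old->new): [79 88 21 83]
  12. access 49: MISS, evict 79. Cache (old->new): [88 21 83 49]
  13. access 72: MISS, evict 88. Cache (old->new): [21 83 49 72]
  14. access 21: HIT. Cache (old->new): [21 83 49 72]
  15. access 49: HIT. Cache (old->new): [21 83 49 72]
  16. access 72: HIT. Cache (old->new): [21 83 49 72]
  17. access 49: HIT. Cache (old->new): [21 83 49 72]
  18. access 88: MISS, evict 21. Cache (old->new): [83 49 72 88]
  19. access 72: HIT. Cache (old->new): [83 49 72 88]
  20. access 72: HIT. Cache (old->new): [83 49 72 88]
  21. access 79: MISS, evict 83. Cache (old->new): [49 72 88 79]
  22. access 88: HIT. Cache (old->new): [49 72 88 79]
  23. access 72: HIT. Cache (old->new): [49 72 88 79]
  24. access 88: HIT. Cache (old->new): [49 72 88 79]
  25. access 88: HIT. Cache (old->new): [49 72 88 79]
  26. access 88: HIT. Cache (old->new): [49 72 88 79]
  27. access 88: HIT. Cache (old->new): [49 72 88 79]
  28. access 88: HIT. Cache (old->new): [49 72 88 79]
  29. access 88: HIT. Cache (old->new): [49 72 88 79]
Total: 19 hits, 10 misses, 6 evictions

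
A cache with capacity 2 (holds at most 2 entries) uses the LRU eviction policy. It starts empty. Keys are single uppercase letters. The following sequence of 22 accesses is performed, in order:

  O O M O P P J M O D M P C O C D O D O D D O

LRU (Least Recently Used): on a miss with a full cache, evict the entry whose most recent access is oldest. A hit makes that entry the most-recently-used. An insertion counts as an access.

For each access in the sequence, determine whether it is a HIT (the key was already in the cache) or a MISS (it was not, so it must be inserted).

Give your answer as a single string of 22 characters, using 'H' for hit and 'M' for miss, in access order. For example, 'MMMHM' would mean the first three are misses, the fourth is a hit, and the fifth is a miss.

Answer: MHMHMHMMMMMMMMHMMHHHHH

Derivation:
LRU simulation (capacity=2):
  1. access O: MISS. Cache (LRU->MRU): [O]
  2. access O: HIT. Cache (LRU->MRU): [O]
  3. access M: MISS. Cache (LRU->MRU): [O M]
  4. access O: HIT. Cache (LRU->MRU): [M O]
  5. access P: MISS, evict M. Cache (LRU->MRU): [O P]
  6. access P: HIT. Cache (LRU->MRU): [O P]
  7. access J: MISS, evict O. Cache (LRU->MRU): [P J]
  8. access M: MISS, evict P. Cache (LRU->MRU): [J M]
  9. access O: MISS, evict J. Cache (LRU->MRU): [M O]
  10. access D: MISS, evict M. Cache (LRU->MRU): [O D]
  11. access M: MISS, evict O. Cache (LRU->MRU): [D M]
  12. access P: MISS, evict D. Cache (LRU->MRU): [M P]
  13. access C: MISS, evict M. Cache (LRU->MRU): [P C]
  14. access O: MISS, evict P. Cache (LRU->MRU): [C O]
  15. access C: HIT. Cache (LRU->MRU): [O C]
  16. access D: MISS, evict O. Cache (LRU->MRU): [C D]
  17. access O: MISS, evict C. Cache (LRU->MRU): [D O]
  18. access D: HIT. Cache (LRU->MRU): [O D]
  19. access O: HIT. Cache (LRU->MRU): [D O]
  20. access D: HIT. Cache (LRU->MRU): [O D]
  21. access D: HIT. Cache (LRU->MRU): [O D]
  22. access O: HIT. Cache (LRU->MRU): [D O]
Total: 9 hits, 13 misses, 11 evictions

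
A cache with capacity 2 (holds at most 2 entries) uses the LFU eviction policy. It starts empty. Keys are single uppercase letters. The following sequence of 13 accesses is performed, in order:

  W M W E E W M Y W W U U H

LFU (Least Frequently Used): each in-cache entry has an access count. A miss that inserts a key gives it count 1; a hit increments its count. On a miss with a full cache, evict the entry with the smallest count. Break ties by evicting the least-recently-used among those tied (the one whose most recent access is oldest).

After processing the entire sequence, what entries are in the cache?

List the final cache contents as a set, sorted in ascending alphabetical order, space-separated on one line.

LFU simulation (capacity=2):
  1. access W: MISS. Cache: [W(c=1)]
  2. access M: MISS. Cache: [W(c=1) M(c=1)]
  3. access W: HIT, count now 2. Cache: [M(c=1) W(c=2)]
  4. access E: MISS, evict M(c=1). Cache: [E(c=1) W(c=2)]
  5. access E: HIT, count now 2. Cache: [W(c=2) E(c=2)]
  6. access W: HIT, count now 3. Cache: [E(c=2) W(c=3)]
  7. access M: MISS, evict E(c=2). Cache: [M(c=1) W(c=3)]
  8. access Y: MISS, evict M(c=1). Cache: [Y(c=1) W(c=3)]
  9. access W: HIT, count now 4. Cache: [Y(c=1) W(c=4)]
  10. access W: HIT, count now 5. Cache: [Y(c=1) W(c=5)]
  11. access U: MISS, evict Y(c=1). Cache: [U(c=1) W(c=5)]
  12. access U: HIT, count now 2. Cache: [U(c=2) W(c=5)]
  13. access H: MISS, evict U(c=2). Cache: [H(c=1) W(c=5)]
Total: 6 hits, 7 misses, 5 evictions

Answer: H W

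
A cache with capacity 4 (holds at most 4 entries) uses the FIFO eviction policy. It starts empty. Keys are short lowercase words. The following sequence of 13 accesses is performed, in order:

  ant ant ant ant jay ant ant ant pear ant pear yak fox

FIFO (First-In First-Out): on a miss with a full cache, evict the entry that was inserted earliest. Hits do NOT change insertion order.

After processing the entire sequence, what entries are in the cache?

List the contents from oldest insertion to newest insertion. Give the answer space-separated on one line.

FIFO simulation (capacity=4):
  1. access ant: MISS. Cache (old->new): [ant]
  2. access ant: HIT. Cache (old->new): [ant]
  3. access ant: HIT. Cache (old->new): [ant]
  4. access ant: HIT. Cache (old->new): [ant]
  5. access jay: MISS. Cache (old->new): [ant jay]
  6. access ant: HIT. Cache (old->new): [ant jay]
  7. access ant: HIT. Cache (old->new): [ant jay]
  8. access ant: HIT. Cache (old->new): [ant jay]
  9. access pear: MISS. Cache (old->new): [ant jay pear]
  10. access ant: HIT. Cache (old->new): [ant jay pear]
  11. access pear: HIT. Cache (old->new): [ant jay pear]
  12. access yak: MISS. Cache (old->new): [ant jay pear yak]
  13. access fox: MISS, evict ant. Cache (old->new): [jay pear yak fox]
Total: 8 hits, 5 misses, 1 evictions

Answer: jay pear yak fox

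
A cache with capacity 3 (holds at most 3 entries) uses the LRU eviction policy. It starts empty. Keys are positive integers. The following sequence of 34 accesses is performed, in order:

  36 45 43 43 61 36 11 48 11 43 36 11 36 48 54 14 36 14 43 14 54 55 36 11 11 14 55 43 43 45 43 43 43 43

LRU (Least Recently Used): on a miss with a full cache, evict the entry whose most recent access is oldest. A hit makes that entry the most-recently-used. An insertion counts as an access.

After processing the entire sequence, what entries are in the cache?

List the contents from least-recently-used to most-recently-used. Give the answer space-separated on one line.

LRU simulation (capacity=3):
  1. access 36: MISS. Cache (LRU->MRU): [36]
  2. access 45: MISS. Cache (LRU->MRU): [36 45]
  3. access 43: MISS. Cache (LRU->MRU): [36 45 43]
  4. access 43: HIT. Cache (LRU->MRU): [36 45 43]
  5. access 61: MISS, evict 36. Cache (LRU->MRU): [45 43 61]
  6. access 36: MISS, evict 45. Cache (LRU->MRU): [43 61 36]
  7. access 11: MISS, evict 43. Cache (LRU->MRU): [61 36 11]
  8. access 48: MISS, evict 61. Cache (LRU->MRU): [36 11 48]
  9. access 11: HIT. Cache (LRU->MRU): [36 48 11]
  10. access 43: MISS, evict 36. Cache (LRU->MRU): [48 11 43]
  11. access 36: MISS, evict 48. Cache (LRU->MRU): [11 43 36]
  12. access 11: HIT. Cache (LRU->MRU): [43 36 11]
  13. access 36: HIT. Cache (LRU->MRU): [43 11 36]
  14. access 48: MISS, evict 43. Cache (LRU->MRU): [11 36 48]
  15. access 54: MISS, evict 11. Cache (LRU->MRU): [36 48 54]
  16. access 14: MISS, evict 36. Cache (LRU->MRU): [48 54 14]
  17. access 36: MISS, evict 48. Cache (LRU->MRU): [54 14 36]
  18. access 14: HIT. Cache (LRU->MRU): [54 36 14]
  19. access 43: MISS, evict 54. Cache (LRU->MRU): [36 14 43]
  20. access 14: HIT. Cache (LRU->MRU): [36 43 14]
  21. access 54: MISS, evict 36. Cache (LRU->MRU): [43 14 54]
  22. access 55: MISS, evict 43. Cache (LRU->MRU): [14 54 55]
  23. access 36: MISS, evict 14. Cache (LRU->MRU): [54 55 36]
  24. access 11: MISS, evict 54. Cache (LRU->MRU): [55 36 11]
  25. access 11: HIT. Cache (LRU->MRU): [55 36 11]
  26. access 14: MISS, evict 55. Cache (LRU->MRU): [36 11 14]
  27. access 55: MISS, evict 36. Cache (LRU->MRU): [11 14 55]
  28. access 43: MISS, evict 11. Cache (LRU->MRU): [14 55 43]
  29. access 43: HIT. Cache (LRU->MRU): [14 55 43]
  30. access 45: MISS, evict 14. Cache (LRU->MRU): [55 43 45]
  31. access 43: HIT. Cache (LRU->MRU): [55 45 43]
  32. access 43: HIT. Cache (LRU->MRU): [55 45 43]
  33. access 43: HIT. Cache (LRU->MRU): [55 45 43]
  34. access 43: HIT. Cache (LRU->MRU): [55 45 43]
Total: 12 hits, 22 misses, 19 evictions

Answer: 55 45 43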